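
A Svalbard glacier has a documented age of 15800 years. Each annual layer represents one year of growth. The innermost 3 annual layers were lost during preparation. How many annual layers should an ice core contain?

15797 annual layers

Expected annual layers over 15800 years: 15800.
15800 − 3 missed = 15797 annual layers expected in the prepared section.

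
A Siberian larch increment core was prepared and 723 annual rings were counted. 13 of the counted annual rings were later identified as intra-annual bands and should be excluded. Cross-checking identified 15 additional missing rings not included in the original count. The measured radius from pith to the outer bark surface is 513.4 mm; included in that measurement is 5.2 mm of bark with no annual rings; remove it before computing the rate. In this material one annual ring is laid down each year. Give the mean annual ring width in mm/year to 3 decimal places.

0.701 mm/year

After corrections the count is 723 − 13 + 15 = 725 annual rings.
Net length = 513.4 − 5.2 = 508.2 mm.
508.2 mm over 725 years gives 508.2 / 725 ≈ 0.701 mm/year.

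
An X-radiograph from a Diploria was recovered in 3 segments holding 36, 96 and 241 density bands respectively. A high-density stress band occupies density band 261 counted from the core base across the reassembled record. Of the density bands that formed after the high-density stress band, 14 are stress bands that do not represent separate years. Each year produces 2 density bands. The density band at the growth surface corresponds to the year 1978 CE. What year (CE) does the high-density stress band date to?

Total density bands = 36 + 96 + 241 = 373.
373 − 261 = 112 density bands lie beyond the high-density stress band toward the growth surface.
Excluding 14 false density bands: 112 − 14 = 98.
98 density bands at 2 per year is 98 / 2 = 49 years.
Counting back 49 years from 1978 CE places the high-density stress band in 1978 − 49 = 1929 CE.

1929 CE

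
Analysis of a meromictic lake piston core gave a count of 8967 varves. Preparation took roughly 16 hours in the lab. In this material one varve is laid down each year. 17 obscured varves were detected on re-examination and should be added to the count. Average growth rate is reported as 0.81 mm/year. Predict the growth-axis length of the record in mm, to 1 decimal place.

After corrections the count is 8967 + 17 = 8984 varves.
Length ≈ 0.81 × 8984 = 7277.0 mm.

7277.0 mm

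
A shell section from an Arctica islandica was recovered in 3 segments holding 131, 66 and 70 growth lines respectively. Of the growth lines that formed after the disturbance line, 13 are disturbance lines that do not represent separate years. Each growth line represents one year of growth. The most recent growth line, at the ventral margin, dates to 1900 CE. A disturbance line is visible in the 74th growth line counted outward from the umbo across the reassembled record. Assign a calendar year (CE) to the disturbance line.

Total growth lines = 131 + 66 + 70 = 267.
The disturbance line sits at growth line 74 from the umbo, so 267 − 74 = 193 growth lines formed after it.
193 − 13 false = 180 true growth lines after the disturbance line.
1900 − 180 = 1720 CE.

1720 CE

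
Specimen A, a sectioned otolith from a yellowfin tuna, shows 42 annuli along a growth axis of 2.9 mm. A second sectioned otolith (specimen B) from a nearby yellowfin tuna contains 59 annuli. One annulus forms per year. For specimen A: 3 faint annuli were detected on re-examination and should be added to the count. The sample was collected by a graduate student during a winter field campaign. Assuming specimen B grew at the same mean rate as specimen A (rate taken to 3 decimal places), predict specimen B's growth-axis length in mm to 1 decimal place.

3.8 mm

Specimen A: after corrections the count is 42 + 3 = 45 annuli.
A: Mean rate = 2.9 mm / 45 years ≈ 0.064 mm/year.
For B, 0.064 mm/year × 59 years = 3.8 mm.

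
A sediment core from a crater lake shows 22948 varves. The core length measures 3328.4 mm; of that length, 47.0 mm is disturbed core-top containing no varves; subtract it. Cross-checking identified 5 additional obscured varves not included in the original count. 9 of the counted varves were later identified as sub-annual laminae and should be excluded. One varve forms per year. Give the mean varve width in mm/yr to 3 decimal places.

0.143 mm/yr

True varve count = 22948 − 9 + 5 = 22944.
Net length = 3328.4 − 47.0 = 3281.4 mm.
Mean rate = 3281.4 mm / 22944 years ≈ 0.143 mm/yr.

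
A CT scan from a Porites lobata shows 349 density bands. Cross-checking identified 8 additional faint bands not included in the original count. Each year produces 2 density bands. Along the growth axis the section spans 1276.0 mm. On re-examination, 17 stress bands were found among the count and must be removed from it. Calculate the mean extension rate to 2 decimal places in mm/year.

7.51 mm/year

After corrections the count is 349 − 17 + 8 = 340 density bands.
Dividing by 2 density bands per year: 340 / 2 = 170 years.
Extension rate ≈ 1276.0 / 170 = 7.51 mm/year.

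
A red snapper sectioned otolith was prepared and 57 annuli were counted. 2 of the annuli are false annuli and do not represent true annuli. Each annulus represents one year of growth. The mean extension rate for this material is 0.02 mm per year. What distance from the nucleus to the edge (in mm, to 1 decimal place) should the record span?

1.1 mm

After corrections the count is 57 − 2 = 55 annuli.
Length ≈ 0.02 × 55 = 1.1 mm.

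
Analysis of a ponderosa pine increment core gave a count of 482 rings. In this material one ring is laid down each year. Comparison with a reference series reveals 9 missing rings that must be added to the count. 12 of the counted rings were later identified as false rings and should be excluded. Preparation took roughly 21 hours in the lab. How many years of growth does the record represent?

479 years

After corrections the count is 482 − 12 + 9 = 479 rings.
At one ring per year, that is 479 years.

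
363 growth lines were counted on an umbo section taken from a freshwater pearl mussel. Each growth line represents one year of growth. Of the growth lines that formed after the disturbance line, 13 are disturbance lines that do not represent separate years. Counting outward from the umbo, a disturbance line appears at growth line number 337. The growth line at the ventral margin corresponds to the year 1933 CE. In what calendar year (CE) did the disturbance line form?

Between growth line 337 and the ventral margin there are 363 − 337 = 26 growth lines.
26 − 13 false = 13 true growth lines after the disturbance line.
The growth line at the ventral margin is 1933 CE, so the disturbance line dates to 1933 − 13 = 1920 CE.

1920 CE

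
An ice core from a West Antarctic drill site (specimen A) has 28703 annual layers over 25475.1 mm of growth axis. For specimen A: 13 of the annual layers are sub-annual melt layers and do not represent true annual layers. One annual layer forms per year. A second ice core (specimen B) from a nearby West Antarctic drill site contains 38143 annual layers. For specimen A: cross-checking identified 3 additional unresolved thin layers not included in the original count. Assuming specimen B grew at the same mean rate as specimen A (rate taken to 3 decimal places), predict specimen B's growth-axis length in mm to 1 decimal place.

33871.0 mm

Specimen A: adjusted count: 28703 − 13 + 3 = 28693 annual layers.
A: Extension rate ≈ 25475.1 / 28693 = 0.888 mm/yr.
B's length ≈ 0.888 × 38143 = 33871.0 mm.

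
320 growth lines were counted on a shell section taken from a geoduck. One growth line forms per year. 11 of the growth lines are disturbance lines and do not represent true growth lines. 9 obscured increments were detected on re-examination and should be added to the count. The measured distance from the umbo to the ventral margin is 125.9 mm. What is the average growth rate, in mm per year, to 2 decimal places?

True growth line count = 320 − 11 + 9 = 318.
Extension rate ≈ 125.9 / 318 = 0.40 mm per year.

0.40 mm per year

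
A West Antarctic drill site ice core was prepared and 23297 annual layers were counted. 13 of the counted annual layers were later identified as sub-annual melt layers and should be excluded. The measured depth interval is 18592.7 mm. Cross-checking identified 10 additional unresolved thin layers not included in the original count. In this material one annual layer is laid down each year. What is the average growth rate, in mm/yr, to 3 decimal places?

Adjusted count: 23297 − 13 + 10 = 23294 annual layers.
18592.7 mm over 23294 years gives 18592.7 / 23294 ≈ 0.798 mm/yr.

0.798 mm/yr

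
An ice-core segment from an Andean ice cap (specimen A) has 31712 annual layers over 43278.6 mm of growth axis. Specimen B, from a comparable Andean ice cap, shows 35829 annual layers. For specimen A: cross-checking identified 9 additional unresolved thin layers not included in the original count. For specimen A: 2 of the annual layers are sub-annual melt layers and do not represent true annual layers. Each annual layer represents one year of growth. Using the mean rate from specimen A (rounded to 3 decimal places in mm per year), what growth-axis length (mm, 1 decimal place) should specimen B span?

Specimen A: after corrections the count is 31712 − 2 + 9 = 31719 annual layers.
A: Mean rate = 43278.6 mm / 31719 years ≈ 1.364 mm/yr.
B's length ≈ 1.364 × 35829 = 48870.8 mm.

48870.8 mm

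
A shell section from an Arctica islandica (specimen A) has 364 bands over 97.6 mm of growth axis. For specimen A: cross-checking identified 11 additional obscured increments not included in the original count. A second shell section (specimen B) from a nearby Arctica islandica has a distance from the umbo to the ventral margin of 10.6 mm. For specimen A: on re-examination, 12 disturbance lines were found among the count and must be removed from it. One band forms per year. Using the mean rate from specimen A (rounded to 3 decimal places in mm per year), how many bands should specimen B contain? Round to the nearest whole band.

39 bands

Specimen A: correcting the raw count gives 364 − 12 + 11 = 363 true bands.
A: 97.6 mm over 363 years gives 97.6 / 363 ≈ 0.269 mm per year.
Specimen B: 10.6 mm / 0.269 mm per year = 39.41 years ≈ 39 bands.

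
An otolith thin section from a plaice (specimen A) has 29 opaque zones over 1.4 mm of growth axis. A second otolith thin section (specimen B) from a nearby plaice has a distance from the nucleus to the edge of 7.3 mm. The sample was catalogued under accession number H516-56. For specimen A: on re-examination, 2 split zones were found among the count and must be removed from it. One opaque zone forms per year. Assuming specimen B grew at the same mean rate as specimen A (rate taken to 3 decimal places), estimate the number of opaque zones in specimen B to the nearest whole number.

140 opaque zones

Specimen A: after corrections the count is 29 − 2 = 27 opaque zones.
A: Mean rate = 1.4 mm / 27 years ≈ 0.052 mm/yr.
Specimen B: 7.3 mm / 0.052 mm per year = 140.38 years ≈ 140 opaque zones.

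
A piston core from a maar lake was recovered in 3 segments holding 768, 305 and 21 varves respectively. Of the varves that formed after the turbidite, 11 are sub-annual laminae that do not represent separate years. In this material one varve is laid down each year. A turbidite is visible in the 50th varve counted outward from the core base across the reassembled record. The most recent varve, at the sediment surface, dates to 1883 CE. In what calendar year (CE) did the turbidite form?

Total varves = 768 + 305 + 21 = 1094.
The turbidite sits at varve 50 from the core base, so 1094 − 50 = 1044 varves formed after it.
Removing the 11 false varves leaves 1044 − 11 = 1033 true varves beyond the turbidite.
1883 − 1033 = 850 CE.

850 CE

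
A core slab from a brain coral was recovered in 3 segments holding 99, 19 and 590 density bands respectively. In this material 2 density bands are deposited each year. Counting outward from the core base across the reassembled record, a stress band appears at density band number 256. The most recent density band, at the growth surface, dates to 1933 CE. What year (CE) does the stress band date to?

Total density bands = 99 + 19 + 590 = 708.
Between density band 256 and the growth surface there are 708 − 256 = 452 density bands.
Dividing by 2 density bands per year: 452 / 2 = 226 years.
The density band at the growth surface is 1933 CE, so the stress band dates to 1933 − 226 = 1707 CE.

1707 CE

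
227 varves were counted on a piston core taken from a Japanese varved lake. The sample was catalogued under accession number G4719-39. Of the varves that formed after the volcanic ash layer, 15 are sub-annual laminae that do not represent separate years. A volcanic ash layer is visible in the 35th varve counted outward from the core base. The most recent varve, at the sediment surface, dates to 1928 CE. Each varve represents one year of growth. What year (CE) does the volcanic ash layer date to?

1751 CE

Between varve 35 and the sediment surface there are 227 − 35 = 192 varves.
Excluding 15 false varves: 192 − 15 = 177.
1928 − 177 = 1751 CE.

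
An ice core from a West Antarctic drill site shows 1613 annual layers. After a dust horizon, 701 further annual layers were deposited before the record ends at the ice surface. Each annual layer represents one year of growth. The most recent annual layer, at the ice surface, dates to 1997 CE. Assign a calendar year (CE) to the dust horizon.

There are 701 annual layers younger than the dust horizon.
Counting back 701 years from 1997 CE places the dust horizon in 1997 − 701 = 1296 CE.

1296 CE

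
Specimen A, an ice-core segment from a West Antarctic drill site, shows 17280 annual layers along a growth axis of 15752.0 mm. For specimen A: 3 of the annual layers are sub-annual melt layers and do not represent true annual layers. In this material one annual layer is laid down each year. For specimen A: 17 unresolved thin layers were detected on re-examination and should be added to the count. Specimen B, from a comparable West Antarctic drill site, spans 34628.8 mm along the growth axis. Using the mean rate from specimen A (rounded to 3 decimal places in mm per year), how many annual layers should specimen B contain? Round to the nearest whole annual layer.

Specimen A: true annual layer count = 17280 − 3 + 17 = 17294.
A: Extension rate ≈ 15752.0 / 17294 = 0.911 mm/year.
B spans 34628.8 / 0.911 = 38011.86 years ≈ 38012 annual layers.

38012 annual layers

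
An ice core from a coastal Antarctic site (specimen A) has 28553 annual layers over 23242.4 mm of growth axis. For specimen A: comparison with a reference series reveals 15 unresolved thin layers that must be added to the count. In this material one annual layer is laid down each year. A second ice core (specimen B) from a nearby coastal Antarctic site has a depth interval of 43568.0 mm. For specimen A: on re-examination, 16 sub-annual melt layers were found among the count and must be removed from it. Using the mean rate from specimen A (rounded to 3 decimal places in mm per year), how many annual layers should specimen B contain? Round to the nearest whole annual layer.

53523 annual layers

Specimen A: correcting the raw count gives 28553 − 16 + 15 = 28552 true annual layers.
A: 23242.4 mm over 28552 years gives 23242.4 / 28552 ≈ 0.814 mm per year.
For B, 43568.0 / 0.814 = 53523.34 years ≈ 53523 annual layers.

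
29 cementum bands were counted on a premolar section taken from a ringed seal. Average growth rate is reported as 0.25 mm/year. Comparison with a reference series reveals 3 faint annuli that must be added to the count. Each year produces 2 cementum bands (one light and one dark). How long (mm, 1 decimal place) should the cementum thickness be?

True cementum band count = 29 + 3 = 32.
Dividing by 2 cementum bands per year: 32 / 2 = 16 years.
16 years at 0.25 mm/year gives 0.25 × 16 = 4.0 mm.

4.0 mm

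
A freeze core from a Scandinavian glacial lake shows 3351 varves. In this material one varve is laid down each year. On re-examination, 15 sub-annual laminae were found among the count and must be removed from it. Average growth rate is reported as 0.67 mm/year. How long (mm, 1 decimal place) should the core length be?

2235.1 mm

After corrections the count is 3351 − 15 = 3336 varves.
3336 years at 0.67 mm/year gives 0.67 × 3336 = 2235.1 mm.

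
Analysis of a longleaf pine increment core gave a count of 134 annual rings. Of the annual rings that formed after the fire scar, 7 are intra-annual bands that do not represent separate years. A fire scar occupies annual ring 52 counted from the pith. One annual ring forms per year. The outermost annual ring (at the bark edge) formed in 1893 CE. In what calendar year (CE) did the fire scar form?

134 − 52 = 82 annual rings lie beyond the fire scar toward the bark edge.
82 − 7 false = 75 true annual rings after the fire scar.
1893 − 75 = 1818 CE.

1818 CE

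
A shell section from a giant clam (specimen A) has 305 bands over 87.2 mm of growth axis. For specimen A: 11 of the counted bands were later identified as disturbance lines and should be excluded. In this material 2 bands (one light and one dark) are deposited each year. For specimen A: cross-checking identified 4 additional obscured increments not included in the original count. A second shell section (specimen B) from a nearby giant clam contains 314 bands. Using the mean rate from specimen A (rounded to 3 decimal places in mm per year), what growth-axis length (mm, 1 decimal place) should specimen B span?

91.8 mm

Specimen A: after corrections the count is 305 − 11 + 4 = 298 bands.
Specimen A: dividing by 2 bands per year: 298 / 2 = 149 years.
A: 87.2 mm over 149 years gives 87.2 / 149 ≈ 0.585 mm/year.
Specimen B: 314 bands at 2 per year is 314 / 2 = 157 years. For B, 0.585 mm/year × 157 years = 91.8 mm.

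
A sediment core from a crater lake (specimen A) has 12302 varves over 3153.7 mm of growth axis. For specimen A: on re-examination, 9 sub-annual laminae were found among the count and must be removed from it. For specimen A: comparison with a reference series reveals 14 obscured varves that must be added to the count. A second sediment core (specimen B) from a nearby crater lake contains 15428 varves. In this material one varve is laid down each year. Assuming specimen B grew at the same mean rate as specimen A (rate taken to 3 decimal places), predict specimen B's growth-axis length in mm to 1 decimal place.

3949.6 mm

Specimen A: after corrections the count is 12302 − 9 + 14 = 12307 varves.
A: Mean rate = 3153.7 mm / 12307 years ≈ 0.256 mm/yr.
For B, 0.256 mm/year × 15428 years = 3949.6 mm.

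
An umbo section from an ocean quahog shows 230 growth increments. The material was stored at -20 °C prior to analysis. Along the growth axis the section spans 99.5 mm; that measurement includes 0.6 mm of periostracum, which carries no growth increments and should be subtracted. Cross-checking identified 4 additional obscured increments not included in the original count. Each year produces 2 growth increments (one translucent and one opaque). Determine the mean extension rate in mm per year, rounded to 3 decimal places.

0.845 mm per year

Adjusted count: 230 + 4 = 234 growth increments.
Dividing by 2 growth increments per year: 234 / 2 = 117 years.
Net length = 99.5 − 0.6 = 98.9 mm.
98.9 mm over 117 years gives 98.9 / 117 ≈ 0.845 mm per year.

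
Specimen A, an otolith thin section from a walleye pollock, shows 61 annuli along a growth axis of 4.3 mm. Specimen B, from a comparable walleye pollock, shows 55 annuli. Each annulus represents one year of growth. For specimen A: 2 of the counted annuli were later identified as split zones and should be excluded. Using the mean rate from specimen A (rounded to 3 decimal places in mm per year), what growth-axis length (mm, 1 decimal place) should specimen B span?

Specimen A: true annulus count = 61 − 2 = 59.
A: Mean rate = 4.3 mm / 59 years ≈ 0.073 mm/year.
For B, 0.073 mm/year × 55 years = 4.0 mm.

4.0 mm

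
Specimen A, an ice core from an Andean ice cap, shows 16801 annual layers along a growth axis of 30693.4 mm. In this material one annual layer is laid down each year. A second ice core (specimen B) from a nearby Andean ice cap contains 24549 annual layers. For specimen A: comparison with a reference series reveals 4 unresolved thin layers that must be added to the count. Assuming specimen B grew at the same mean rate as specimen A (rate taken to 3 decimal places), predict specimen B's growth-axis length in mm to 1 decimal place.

44826.5 mm

Specimen A: true annual layer count = 16801 + 4 = 16805.
A: Mean rate = 30693.4 mm / 16805 years ≈ 1.826 mm/year.
For B, 1.826 mm/year × 24549 years = 44826.5 mm.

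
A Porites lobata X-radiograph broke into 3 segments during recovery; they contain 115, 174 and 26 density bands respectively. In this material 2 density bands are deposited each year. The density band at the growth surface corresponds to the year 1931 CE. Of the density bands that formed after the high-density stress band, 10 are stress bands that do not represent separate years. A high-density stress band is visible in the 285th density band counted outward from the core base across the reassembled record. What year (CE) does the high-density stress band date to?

1921 CE

Total density bands = 115 + 174 + 26 = 315.
Between density band 285 and the growth surface there are 315 − 285 = 30 density bands.
30 − 10 false = 20 true density bands after the high-density stress band.
With 2 density bands per year, 20 / 2 = 10 years.
The density band at the growth surface is 1931 CE, so the high-density stress band dates to 1931 − 10 = 1921 CE.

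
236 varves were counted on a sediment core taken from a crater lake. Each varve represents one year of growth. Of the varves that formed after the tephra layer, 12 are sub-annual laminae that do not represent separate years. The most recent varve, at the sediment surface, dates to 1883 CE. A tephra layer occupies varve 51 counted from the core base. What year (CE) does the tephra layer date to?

236 − 51 = 185 varves lie beyond the tephra layer toward the sediment surface.
Removing the 12 false varves leaves 185 − 12 = 173 true varves beyond the tephra layer.
1883 − 173 = 1710 CE.

1710 CE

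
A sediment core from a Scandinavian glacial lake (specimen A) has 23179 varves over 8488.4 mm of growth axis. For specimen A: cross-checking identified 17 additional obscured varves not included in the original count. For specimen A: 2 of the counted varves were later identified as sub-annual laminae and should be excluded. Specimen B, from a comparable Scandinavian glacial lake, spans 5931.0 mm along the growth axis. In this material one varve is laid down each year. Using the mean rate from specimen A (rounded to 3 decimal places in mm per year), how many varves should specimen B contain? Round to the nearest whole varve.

Specimen A: true varve count = 23179 − 2 + 17 = 23194.
A: 8488.4 mm over 23194 years gives 8488.4 / 23194 ≈ 0.366 mm per year.
Specimen B: 5931.0 mm / 0.366 mm per year = 16204.92 years ≈ 16205 varves.

16205 varves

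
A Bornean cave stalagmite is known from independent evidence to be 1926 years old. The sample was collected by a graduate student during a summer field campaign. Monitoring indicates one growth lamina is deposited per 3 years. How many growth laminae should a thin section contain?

At 3 years per growth lamina, 1926 / 3 = 642 growth laminae are expected.
So 642 growth laminae should be present.

642 growth laminae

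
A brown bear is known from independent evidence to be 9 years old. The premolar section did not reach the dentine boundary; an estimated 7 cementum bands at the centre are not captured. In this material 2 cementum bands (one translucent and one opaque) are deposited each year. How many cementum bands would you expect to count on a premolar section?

11 cementum bands

9 years at 2 cementum bands per year gives 9 × 2 = 18 cementum bands.
18 − 7 missed = 11 cementum bands expected in the prepared section.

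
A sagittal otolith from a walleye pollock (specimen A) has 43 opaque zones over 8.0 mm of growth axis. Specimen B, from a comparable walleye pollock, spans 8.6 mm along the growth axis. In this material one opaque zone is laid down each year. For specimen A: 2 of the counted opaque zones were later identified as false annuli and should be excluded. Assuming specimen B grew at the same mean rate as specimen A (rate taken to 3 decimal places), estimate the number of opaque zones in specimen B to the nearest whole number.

Specimen A: adjusted count: 43 − 2 = 41 opaque zones.
A: Extension rate ≈ 8.0 / 41 = 0.195 mm/year.
B spans 8.6 / 0.195 = 44.10 years ≈ 44 opaque zones.

44 opaque zones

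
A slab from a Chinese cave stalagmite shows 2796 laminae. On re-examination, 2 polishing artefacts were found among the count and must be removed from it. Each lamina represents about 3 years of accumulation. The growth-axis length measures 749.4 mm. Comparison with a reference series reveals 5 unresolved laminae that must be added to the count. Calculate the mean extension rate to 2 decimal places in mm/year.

0.09 mm/year

Correcting the raw count gives 2796 − 2 + 5 = 2799 true laminae.
At 3 years per lamina, 2799 × 3 = 8397 years.
Extension rate ≈ 749.4 / 8397 = 0.09 mm/year.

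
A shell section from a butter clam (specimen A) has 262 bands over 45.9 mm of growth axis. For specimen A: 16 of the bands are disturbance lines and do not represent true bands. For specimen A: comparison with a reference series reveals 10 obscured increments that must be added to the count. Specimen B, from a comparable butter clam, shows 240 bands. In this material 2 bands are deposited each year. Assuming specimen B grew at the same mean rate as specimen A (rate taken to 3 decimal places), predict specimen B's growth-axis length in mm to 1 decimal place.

Specimen A: after corrections the count is 262 − 16 + 10 = 256 bands.
Specimen A: dividing by 2 bands per year: 256 / 2 = 128 years.
A: Mean rate = 45.9 mm / 128 years ≈ 0.359 mm/year.
Specimen B: dividing by 2 bands per year: 240 / 2 = 120 years. B's length ≈ 0.359 × 120 = 43.1 mm.

43.1 mm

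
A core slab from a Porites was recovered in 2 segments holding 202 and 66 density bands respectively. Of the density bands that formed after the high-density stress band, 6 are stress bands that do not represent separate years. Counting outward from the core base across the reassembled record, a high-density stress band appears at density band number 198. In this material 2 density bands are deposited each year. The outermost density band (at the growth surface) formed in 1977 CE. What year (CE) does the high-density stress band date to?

Total density bands = 202 + 66 = 268.
Between density band 198 and the growth surface there are 268 − 198 = 70 density bands.
Removing the 6 false density bands leaves 70 − 6 = 64 true density bands beyond the high-density stress band.
64 density bands at 2 per year is 64 / 2 = 32 years.
1977 − 32 = 1945 CE.

1945 CE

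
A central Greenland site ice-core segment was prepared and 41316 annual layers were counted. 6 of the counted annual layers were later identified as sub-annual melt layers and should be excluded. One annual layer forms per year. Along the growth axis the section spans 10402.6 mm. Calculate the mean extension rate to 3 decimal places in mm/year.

0.252 mm/year

True annual layer count = 41316 − 6 = 41310.
Extension rate ≈ 10402.6 / 41310 = 0.252 mm/year.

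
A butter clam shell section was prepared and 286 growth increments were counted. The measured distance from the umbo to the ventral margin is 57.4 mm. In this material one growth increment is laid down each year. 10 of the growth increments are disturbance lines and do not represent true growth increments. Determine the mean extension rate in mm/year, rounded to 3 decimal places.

0.208 mm/year

True growth increment count = 286 − 10 = 276.
Mean rate = 57.4 mm / 276 years ≈ 0.208 mm/year.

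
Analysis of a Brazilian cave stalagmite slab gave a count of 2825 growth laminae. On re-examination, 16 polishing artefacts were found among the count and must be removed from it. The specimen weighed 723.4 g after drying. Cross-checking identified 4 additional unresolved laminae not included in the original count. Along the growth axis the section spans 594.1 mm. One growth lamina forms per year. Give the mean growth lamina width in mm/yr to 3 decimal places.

0.211 mm/yr

Adjusted count: 2825 − 16 + 4 = 2813 growth laminae.
Extension rate ≈ 594.1 / 2813 = 0.211 mm/yr.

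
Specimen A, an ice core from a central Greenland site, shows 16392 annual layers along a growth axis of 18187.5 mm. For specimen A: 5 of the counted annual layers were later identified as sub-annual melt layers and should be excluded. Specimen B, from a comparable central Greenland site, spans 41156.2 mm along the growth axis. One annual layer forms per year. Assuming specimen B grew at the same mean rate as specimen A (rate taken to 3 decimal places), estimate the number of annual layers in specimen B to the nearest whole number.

37078 annual layers

Specimen A: correcting the raw count gives 16392 − 5 = 16387 true annual layers.
A: Extension rate ≈ 18187.5 / 16387 = 1.110 mm/year.
B spans 41156.2 / 1.110 = 37077.66 years ≈ 37078 annual layers.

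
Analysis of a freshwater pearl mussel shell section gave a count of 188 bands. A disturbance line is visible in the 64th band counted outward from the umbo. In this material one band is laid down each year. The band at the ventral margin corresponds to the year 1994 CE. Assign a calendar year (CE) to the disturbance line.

1870 CE

Between band 64 and the ventral margin there are 188 − 64 = 124 bands.
The band at the ventral margin is 1994 CE, so the disturbance line dates to 1994 − 124 = 1870 CE.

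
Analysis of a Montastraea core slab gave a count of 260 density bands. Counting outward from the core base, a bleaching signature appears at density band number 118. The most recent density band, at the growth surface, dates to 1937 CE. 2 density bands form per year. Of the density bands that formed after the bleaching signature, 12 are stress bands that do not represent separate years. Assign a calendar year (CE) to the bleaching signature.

1872 CE

Between density band 118 and the growth surface there are 260 − 118 = 142 density bands.
142 − 12 false = 130 true density bands after the bleaching signature.
Dividing by 2 density bands per year: 130 / 2 = 65 years.
Counting back 65 years from 1937 CE places the bleaching signature in 1937 − 65 = 1872 CE.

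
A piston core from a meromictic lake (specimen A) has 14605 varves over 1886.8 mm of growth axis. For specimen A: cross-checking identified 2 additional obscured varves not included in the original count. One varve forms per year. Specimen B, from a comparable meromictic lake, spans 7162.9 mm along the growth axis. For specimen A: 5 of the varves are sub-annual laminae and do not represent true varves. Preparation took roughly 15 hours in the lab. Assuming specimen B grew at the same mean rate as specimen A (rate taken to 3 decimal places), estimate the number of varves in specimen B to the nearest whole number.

Specimen A: after corrections the count is 14605 − 5 + 2 = 14602 varves.
A: 1886.8 mm over 14602 years gives 1886.8 / 14602 ≈ 0.129 mm/year.
For B, 7162.9 / 0.129 = 55526.36 years ≈ 55526 varves.

55526 varves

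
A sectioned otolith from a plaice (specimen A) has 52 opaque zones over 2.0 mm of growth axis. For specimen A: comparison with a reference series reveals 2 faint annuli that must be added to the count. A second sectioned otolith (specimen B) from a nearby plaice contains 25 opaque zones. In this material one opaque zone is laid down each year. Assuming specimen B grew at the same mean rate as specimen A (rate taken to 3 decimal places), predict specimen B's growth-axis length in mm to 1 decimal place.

Specimen A: adjusted count: 52 + 2 = 54 opaque zones.
A: Mean rate = 2.0 mm / 54 years ≈ 0.037 mm/yr.
Length of B = 0.037 × 25 = 0.9 mm.

0.9 mm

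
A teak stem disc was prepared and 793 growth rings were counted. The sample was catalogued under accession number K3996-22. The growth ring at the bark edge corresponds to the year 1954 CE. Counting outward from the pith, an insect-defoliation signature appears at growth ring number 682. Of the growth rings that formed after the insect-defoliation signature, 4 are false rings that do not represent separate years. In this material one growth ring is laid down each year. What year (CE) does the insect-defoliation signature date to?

1847 CE

Between growth ring 682 and the bark edge there are 793 − 682 = 111 growth rings.
Excluding 4 false growth rings: 111 − 4 = 107.
Counting back 107 years from 1954 CE places the insect-defoliation signature in 1954 − 107 = 1847 CE.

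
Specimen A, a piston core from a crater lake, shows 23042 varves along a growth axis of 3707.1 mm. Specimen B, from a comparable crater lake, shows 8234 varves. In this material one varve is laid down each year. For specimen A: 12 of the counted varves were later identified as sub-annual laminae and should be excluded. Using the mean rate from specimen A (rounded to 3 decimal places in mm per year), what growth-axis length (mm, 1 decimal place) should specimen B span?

1325.7 mm

Specimen A: after corrections the count is 23042 − 12 = 23030 varves.
A: Mean rate = 3707.1 mm / 23030 years ≈ 0.161 mm/year.
Length of B = 0.161 × 8234 = 1325.7 mm.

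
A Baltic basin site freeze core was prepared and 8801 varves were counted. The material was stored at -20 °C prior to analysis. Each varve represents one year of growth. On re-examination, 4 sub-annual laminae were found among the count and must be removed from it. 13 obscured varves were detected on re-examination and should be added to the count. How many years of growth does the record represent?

True varve count = 8801 − 4 + 13 = 8810.
At one varve per year, that is 8810 years.

8810 yr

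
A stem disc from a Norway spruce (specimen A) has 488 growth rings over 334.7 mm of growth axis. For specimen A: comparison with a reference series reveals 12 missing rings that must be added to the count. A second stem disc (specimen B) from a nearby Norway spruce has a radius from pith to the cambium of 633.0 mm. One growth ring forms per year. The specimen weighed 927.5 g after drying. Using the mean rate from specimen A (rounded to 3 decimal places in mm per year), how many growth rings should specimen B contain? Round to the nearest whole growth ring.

946 growth rings

Specimen A: true growth ring count = 488 + 12 = 500.
A: 334.7 mm over 500 years gives 334.7 / 500 ≈ 0.669 mm per year.
Specimen B: 633.0 mm / 0.669 mm per year = 946.19 years ≈ 946 growth rings.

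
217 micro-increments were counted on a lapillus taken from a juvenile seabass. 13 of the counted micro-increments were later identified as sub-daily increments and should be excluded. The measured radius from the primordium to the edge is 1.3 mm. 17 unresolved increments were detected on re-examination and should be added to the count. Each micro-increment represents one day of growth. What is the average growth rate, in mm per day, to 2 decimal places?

Correcting the raw count gives 217 − 13 + 17 = 221 true micro-increments.
Extension rate ≈ 1.3 / 221 = 0.01 mm per day.

0.01 mm per day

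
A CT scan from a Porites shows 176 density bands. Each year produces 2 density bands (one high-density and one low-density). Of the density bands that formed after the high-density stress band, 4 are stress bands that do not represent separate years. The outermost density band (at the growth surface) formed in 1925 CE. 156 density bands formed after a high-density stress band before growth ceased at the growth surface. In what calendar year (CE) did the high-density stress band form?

1849 CE

156 density bands formed after the high-density stress band.
Removing the 4 false density bands leaves 156 − 4 = 152 true density bands beyond the high-density stress band.
152 density bands at 2 per year is 152 / 2 = 76 years.
1925 − 76 = 1849 CE.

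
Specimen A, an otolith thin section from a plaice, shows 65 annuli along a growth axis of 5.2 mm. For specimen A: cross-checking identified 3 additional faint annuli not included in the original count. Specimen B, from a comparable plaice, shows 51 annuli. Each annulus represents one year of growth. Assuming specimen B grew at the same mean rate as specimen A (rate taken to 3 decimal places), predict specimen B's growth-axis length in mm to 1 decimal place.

3.9 mm

Specimen A: adjusted count: 65 + 3 = 68 annuli.
A: Extension rate ≈ 5.2 / 68 = 0.076 mm/yr.
For B, 0.076 mm/year × 51 years = 3.9 mm.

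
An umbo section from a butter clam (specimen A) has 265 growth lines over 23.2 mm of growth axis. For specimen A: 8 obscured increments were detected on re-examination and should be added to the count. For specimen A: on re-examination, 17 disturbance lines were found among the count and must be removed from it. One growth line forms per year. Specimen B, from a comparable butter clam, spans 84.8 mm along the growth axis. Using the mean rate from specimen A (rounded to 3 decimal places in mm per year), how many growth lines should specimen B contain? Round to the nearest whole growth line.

932 growth lines

Specimen A: true growth line count = 265 − 17 + 8 = 256.
A: 23.2 mm over 256 years gives 23.2 / 256 ≈ 0.091 mm/year.
Specimen B: 84.8 mm / 0.091 mm per year = 931.87 years ≈ 932 growth lines.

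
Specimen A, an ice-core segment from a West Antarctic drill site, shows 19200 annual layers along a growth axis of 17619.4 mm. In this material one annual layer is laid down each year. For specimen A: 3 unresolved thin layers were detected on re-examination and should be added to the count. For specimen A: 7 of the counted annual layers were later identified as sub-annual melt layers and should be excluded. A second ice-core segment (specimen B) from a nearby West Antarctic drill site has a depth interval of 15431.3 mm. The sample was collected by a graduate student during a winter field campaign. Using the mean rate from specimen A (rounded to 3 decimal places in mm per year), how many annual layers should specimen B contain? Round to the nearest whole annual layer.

16810 annual layers

Specimen A: correcting the raw count gives 19200 − 7 + 3 = 19196 true annual layers.
A: 17619.4 mm over 19196 years gives 17619.4 / 19196 ≈ 0.918 mm/year.
B spans 15431.3 / 0.918 = 16809.69 years ≈ 16810 annual layers.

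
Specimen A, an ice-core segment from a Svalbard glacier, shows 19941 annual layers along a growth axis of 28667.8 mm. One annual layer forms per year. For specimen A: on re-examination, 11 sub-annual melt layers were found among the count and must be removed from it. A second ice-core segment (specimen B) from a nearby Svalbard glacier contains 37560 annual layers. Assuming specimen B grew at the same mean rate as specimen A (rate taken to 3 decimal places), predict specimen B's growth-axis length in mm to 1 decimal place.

Specimen A: adjusted count: 19941 − 11 = 19930 annual layers.
A: Mean rate = 28667.8 mm / 19930 years ≈ 1.438 mm/year.
Length of B = 1.438 × 37560 = 54011.3 mm.

54011.3 mm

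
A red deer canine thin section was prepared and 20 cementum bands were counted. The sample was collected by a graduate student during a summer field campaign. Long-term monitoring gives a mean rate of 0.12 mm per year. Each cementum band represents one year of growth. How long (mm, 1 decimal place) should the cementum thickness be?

20 years of growth are recorded.
Predicted length = 0.12 mm/year × 20 years = 2.4 mm.

2.4 mm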